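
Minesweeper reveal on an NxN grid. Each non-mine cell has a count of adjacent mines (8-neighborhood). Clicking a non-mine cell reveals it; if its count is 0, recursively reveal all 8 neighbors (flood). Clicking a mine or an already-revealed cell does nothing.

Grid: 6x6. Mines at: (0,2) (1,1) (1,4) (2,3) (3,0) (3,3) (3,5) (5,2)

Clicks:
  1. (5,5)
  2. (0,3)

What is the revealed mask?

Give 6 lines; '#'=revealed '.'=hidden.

Click 1 (5,5) count=0: revealed 6 new [(4,3) (4,4) (4,5) (5,3) (5,4) (5,5)] -> total=6
Click 2 (0,3) count=2: revealed 1 new [(0,3)] -> total=7

Answer: ...#..
......
......
......
...###
...###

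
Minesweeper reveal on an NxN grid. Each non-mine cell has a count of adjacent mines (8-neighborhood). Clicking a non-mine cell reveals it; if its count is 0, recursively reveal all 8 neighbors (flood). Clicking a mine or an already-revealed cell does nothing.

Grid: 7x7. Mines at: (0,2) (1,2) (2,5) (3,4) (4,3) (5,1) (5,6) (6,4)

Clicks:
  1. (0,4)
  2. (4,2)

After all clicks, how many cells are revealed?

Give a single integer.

Click 1 (0,4) count=0: revealed 8 new [(0,3) (0,4) (0,5) (0,6) (1,3) (1,4) (1,5) (1,6)] -> total=8
Click 2 (4,2) count=2: revealed 1 new [(4,2)] -> total=9

Answer: 9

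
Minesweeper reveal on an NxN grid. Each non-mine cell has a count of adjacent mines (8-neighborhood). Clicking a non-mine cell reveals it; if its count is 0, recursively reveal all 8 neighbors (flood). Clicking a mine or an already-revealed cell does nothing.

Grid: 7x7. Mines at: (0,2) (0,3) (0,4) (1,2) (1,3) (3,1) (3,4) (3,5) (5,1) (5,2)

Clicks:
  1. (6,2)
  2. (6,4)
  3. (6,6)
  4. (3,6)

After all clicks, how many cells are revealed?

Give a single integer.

Click 1 (6,2) count=2: revealed 1 new [(6,2)] -> total=1
Click 2 (6,4) count=0: revealed 12 new [(4,3) (4,4) (4,5) (4,6) (5,3) (5,4) (5,5) (5,6) (6,3) (6,4) (6,5) (6,6)] -> total=13
Click 3 (6,6) count=0: revealed 0 new [(none)] -> total=13
Click 4 (3,6) count=1: revealed 1 new [(3,6)] -> total=14

Answer: 14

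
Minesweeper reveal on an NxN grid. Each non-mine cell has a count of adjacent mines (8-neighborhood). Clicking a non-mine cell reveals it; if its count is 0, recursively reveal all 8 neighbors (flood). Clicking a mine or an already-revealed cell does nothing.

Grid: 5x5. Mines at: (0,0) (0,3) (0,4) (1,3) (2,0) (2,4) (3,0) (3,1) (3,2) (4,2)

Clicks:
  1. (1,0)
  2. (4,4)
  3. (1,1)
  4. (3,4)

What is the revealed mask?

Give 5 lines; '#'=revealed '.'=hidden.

Click 1 (1,0) count=2: revealed 1 new [(1,0)] -> total=1
Click 2 (4,4) count=0: revealed 4 new [(3,3) (3,4) (4,3) (4,4)] -> total=5
Click 3 (1,1) count=2: revealed 1 new [(1,1)] -> total=6
Click 4 (3,4) count=1: revealed 0 new [(none)] -> total=6

Answer: .....
##...
.....
...##
...##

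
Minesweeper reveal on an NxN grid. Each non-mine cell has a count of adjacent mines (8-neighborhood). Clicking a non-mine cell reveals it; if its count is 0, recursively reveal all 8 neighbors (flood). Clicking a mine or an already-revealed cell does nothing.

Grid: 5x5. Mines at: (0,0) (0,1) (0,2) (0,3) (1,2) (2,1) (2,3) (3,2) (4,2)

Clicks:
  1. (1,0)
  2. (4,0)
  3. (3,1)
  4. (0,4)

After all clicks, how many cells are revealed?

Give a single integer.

Click 1 (1,0) count=3: revealed 1 new [(1,0)] -> total=1
Click 2 (4,0) count=0: revealed 4 new [(3,0) (3,1) (4,0) (4,1)] -> total=5
Click 3 (3,1) count=3: revealed 0 new [(none)] -> total=5
Click 4 (0,4) count=1: revealed 1 new [(0,4)] -> total=6

Answer: 6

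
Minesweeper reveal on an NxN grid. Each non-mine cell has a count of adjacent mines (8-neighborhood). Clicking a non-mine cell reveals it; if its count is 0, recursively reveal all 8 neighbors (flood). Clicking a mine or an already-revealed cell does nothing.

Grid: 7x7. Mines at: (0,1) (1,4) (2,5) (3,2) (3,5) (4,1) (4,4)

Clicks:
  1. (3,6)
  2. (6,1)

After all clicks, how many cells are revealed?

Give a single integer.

Click 1 (3,6) count=2: revealed 1 new [(3,6)] -> total=1
Click 2 (6,1) count=0: revealed 16 new [(4,5) (4,6) (5,0) (5,1) (5,2) (5,3) (5,4) (5,5) (5,6) (6,0) (6,1) (6,2) (6,3) (6,4) (6,5) (6,6)] -> total=17

Answer: 17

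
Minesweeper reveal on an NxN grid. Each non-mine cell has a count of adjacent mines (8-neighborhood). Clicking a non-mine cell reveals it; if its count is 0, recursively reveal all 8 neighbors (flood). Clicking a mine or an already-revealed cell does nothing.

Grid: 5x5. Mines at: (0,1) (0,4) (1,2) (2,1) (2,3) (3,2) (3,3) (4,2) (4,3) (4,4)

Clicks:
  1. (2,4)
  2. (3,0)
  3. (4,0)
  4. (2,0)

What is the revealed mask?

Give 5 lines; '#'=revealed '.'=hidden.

Click 1 (2,4) count=2: revealed 1 new [(2,4)] -> total=1
Click 2 (3,0) count=1: revealed 1 new [(3,0)] -> total=2
Click 3 (4,0) count=0: revealed 3 new [(3,1) (4,0) (4,1)] -> total=5
Click 4 (2,0) count=1: revealed 1 new [(2,0)] -> total=6

Answer: .....
.....
#...#
##...
##...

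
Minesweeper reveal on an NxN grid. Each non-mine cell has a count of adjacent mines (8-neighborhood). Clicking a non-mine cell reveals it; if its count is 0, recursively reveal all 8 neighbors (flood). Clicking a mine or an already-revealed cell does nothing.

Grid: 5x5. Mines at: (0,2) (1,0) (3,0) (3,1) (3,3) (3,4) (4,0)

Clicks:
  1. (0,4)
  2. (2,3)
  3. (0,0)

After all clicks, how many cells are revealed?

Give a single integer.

Answer: 7

Derivation:
Click 1 (0,4) count=0: revealed 6 new [(0,3) (0,4) (1,3) (1,4) (2,3) (2,4)] -> total=6
Click 2 (2,3) count=2: revealed 0 new [(none)] -> total=6
Click 3 (0,0) count=1: revealed 1 new [(0,0)] -> total=7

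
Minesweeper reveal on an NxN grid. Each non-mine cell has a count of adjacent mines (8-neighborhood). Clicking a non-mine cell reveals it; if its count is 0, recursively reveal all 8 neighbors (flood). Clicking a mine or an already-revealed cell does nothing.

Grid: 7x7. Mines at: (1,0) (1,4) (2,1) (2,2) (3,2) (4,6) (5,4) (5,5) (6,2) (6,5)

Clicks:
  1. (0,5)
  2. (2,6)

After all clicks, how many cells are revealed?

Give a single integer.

Answer: 8

Derivation:
Click 1 (0,5) count=1: revealed 1 new [(0,5)] -> total=1
Click 2 (2,6) count=0: revealed 7 new [(0,6) (1,5) (1,6) (2,5) (2,6) (3,5) (3,6)] -> total=8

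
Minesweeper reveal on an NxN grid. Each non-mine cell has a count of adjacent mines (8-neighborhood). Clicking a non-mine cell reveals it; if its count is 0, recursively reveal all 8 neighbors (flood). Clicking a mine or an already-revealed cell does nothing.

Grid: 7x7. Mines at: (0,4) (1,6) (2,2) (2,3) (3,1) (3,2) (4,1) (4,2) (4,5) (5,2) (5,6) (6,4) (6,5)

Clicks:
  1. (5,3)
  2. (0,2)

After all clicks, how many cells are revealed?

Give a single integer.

Click 1 (5,3) count=3: revealed 1 new [(5,3)] -> total=1
Click 2 (0,2) count=0: revealed 10 new [(0,0) (0,1) (0,2) (0,3) (1,0) (1,1) (1,2) (1,3) (2,0) (2,1)] -> total=11

Answer: 11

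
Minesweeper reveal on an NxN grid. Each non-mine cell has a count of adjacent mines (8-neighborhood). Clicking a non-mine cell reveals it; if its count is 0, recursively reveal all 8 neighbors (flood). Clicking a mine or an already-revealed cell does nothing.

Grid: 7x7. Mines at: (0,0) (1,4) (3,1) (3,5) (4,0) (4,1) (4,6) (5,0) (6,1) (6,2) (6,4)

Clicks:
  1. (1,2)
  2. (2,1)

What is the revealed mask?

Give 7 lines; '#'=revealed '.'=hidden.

Click 1 (1,2) count=0: revealed 9 new [(0,1) (0,2) (0,3) (1,1) (1,2) (1,3) (2,1) (2,2) (2,3)] -> total=9
Click 2 (2,1) count=1: revealed 0 new [(none)] -> total=9

Answer: .###...
.###...
.###...
.......
.......
.......
.......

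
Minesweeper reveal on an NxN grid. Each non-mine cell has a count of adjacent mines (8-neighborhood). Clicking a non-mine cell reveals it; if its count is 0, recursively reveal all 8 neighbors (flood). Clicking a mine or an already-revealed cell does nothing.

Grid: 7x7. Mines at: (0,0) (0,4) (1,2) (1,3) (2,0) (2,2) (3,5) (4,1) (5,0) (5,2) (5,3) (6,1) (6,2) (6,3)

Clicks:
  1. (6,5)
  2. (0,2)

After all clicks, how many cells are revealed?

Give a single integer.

Click 1 (6,5) count=0: revealed 9 new [(4,4) (4,5) (4,6) (5,4) (5,5) (5,6) (6,4) (6,5) (6,6)] -> total=9
Click 2 (0,2) count=2: revealed 1 new [(0,2)] -> total=10

Answer: 10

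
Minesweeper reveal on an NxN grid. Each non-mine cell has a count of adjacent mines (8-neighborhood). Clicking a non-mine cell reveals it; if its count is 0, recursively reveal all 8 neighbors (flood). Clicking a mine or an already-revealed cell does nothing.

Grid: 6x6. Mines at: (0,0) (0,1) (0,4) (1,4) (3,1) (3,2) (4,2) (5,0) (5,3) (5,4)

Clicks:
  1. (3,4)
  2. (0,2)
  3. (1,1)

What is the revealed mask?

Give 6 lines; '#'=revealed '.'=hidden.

Answer: ..#...
.#....
...###
...###
...###
......

Derivation:
Click 1 (3,4) count=0: revealed 9 new [(2,3) (2,4) (2,5) (3,3) (3,4) (3,5) (4,3) (4,4) (4,5)] -> total=9
Click 2 (0,2) count=1: revealed 1 new [(0,2)] -> total=10
Click 3 (1,1) count=2: revealed 1 new [(1,1)] -> total=11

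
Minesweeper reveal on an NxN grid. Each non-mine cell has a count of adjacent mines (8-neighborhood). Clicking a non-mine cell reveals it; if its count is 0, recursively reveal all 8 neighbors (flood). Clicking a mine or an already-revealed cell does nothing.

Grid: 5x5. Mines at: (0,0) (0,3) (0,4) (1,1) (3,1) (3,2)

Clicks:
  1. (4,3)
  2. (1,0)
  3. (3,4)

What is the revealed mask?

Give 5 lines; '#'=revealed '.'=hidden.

Answer: .....
#..##
...##
...##
...##

Derivation:
Click 1 (4,3) count=1: revealed 1 new [(4,3)] -> total=1
Click 2 (1,0) count=2: revealed 1 new [(1,0)] -> total=2
Click 3 (3,4) count=0: revealed 7 new [(1,3) (1,4) (2,3) (2,4) (3,3) (3,4) (4,4)] -> total=9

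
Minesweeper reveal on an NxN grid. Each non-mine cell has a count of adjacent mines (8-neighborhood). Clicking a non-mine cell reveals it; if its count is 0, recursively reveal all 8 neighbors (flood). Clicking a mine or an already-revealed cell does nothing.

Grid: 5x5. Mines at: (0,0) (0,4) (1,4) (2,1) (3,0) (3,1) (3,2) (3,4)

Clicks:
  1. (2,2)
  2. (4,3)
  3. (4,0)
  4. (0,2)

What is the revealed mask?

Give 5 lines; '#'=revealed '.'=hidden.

Click 1 (2,2) count=3: revealed 1 new [(2,2)] -> total=1
Click 2 (4,3) count=2: revealed 1 new [(4,3)] -> total=2
Click 3 (4,0) count=2: revealed 1 new [(4,0)] -> total=3
Click 4 (0,2) count=0: revealed 6 new [(0,1) (0,2) (0,3) (1,1) (1,2) (1,3)] -> total=9

Answer: .###.
.###.
..#..
.....
#..#.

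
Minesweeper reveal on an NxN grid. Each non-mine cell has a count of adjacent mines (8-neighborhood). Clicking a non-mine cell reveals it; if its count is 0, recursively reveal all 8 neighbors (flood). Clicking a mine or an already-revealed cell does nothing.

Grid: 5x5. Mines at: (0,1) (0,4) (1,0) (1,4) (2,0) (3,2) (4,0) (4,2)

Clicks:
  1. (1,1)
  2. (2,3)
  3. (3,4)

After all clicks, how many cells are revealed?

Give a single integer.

Answer: 7

Derivation:
Click 1 (1,1) count=3: revealed 1 new [(1,1)] -> total=1
Click 2 (2,3) count=2: revealed 1 new [(2,3)] -> total=2
Click 3 (3,4) count=0: revealed 5 new [(2,4) (3,3) (3,4) (4,3) (4,4)] -> total=7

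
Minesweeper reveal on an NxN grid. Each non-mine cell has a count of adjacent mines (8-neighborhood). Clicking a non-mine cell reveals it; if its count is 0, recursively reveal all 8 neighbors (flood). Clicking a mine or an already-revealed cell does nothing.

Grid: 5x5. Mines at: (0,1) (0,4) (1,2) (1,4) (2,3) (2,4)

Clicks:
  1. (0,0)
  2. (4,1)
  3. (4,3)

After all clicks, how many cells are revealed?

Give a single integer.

Click 1 (0,0) count=1: revealed 1 new [(0,0)] -> total=1
Click 2 (4,1) count=0: revealed 15 new [(1,0) (1,1) (2,0) (2,1) (2,2) (3,0) (3,1) (3,2) (3,3) (3,4) (4,0) (4,1) (4,2) (4,3) (4,4)] -> total=16
Click 3 (4,3) count=0: revealed 0 new [(none)] -> total=16

Answer: 16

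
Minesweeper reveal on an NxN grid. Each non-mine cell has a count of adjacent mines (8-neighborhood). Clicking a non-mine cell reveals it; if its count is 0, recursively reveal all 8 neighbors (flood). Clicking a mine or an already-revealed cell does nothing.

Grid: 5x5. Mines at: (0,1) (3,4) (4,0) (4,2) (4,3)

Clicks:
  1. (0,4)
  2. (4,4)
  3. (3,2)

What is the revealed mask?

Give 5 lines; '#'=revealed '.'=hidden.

Answer: ..###
#####
#####
####.
....#

Derivation:
Click 1 (0,4) count=0: revealed 17 new [(0,2) (0,3) (0,4) (1,0) (1,1) (1,2) (1,3) (1,4) (2,0) (2,1) (2,2) (2,3) (2,4) (3,0) (3,1) (3,2) (3,3)] -> total=17
Click 2 (4,4) count=2: revealed 1 new [(4,4)] -> total=18
Click 3 (3,2) count=2: revealed 0 new [(none)] -> total=18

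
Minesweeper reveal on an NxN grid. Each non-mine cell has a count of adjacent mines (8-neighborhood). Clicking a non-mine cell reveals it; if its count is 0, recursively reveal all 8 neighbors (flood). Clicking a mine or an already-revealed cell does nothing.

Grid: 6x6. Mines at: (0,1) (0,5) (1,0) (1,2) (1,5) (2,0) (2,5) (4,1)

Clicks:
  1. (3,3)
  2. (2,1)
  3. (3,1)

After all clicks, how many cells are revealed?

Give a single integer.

Click 1 (3,3) count=0: revealed 15 new [(2,2) (2,3) (2,4) (3,2) (3,3) (3,4) (3,5) (4,2) (4,3) (4,4) (4,5) (5,2) (5,3) (5,4) (5,5)] -> total=15
Click 2 (2,1) count=3: revealed 1 new [(2,1)] -> total=16
Click 3 (3,1) count=2: revealed 1 new [(3,1)] -> total=17

Answer: 17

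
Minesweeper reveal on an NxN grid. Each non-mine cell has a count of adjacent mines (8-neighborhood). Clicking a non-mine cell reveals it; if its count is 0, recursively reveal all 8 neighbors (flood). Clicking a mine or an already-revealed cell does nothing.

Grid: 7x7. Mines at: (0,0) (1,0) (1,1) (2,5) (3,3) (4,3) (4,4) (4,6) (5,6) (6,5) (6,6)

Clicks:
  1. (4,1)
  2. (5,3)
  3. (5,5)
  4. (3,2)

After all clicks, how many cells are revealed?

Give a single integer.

Answer: 20

Derivation:
Click 1 (4,1) count=0: revealed 19 new [(2,0) (2,1) (2,2) (3,0) (3,1) (3,2) (4,0) (4,1) (4,2) (5,0) (5,1) (5,2) (5,3) (5,4) (6,0) (6,1) (6,2) (6,3) (6,4)] -> total=19
Click 2 (5,3) count=2: revealed 0 new [(none)] -> total=19
Click 3 (5,5) count=5: revealed 1 new [(5,5)] -> total=20
Click 4 (3,2) count=2: revealed 0 new [(none)] -> total=20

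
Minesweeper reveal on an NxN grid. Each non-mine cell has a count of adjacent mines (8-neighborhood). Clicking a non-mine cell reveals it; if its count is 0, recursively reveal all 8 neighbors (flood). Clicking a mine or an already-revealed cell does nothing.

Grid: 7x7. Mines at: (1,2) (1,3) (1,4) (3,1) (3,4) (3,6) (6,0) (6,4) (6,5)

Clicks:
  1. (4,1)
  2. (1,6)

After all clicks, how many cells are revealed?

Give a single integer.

Click 1 (4,1) count=1: revealed 1 new [(4,1)] -> total=1
Click 2 (1,6) count=0: revealed 6 new [(0,5) (0,6) (1,5) (1,6) (2,5) (2,6)] -> total=7

Answer: 7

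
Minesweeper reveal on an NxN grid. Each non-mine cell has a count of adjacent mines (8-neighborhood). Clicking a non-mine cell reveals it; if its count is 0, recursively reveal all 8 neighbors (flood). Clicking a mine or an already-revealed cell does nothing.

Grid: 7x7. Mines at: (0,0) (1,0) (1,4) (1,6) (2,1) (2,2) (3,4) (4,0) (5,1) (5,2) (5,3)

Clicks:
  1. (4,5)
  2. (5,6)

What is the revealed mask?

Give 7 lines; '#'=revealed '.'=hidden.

Answer: .......
.......
.....##
.....##
....###
....###
....###

Derivation:
Click 1 (4,5) count=1: revealed 1 new [(4,5)] -> total=1
Click 2 (5,6) count=0: revealed 12 new [(2,5) (2,6) (3,5) (3,6) (4,4) (4,6) (5,4) (5,5) (5,6) (6,4) (6,5) (6,6)] -> total=13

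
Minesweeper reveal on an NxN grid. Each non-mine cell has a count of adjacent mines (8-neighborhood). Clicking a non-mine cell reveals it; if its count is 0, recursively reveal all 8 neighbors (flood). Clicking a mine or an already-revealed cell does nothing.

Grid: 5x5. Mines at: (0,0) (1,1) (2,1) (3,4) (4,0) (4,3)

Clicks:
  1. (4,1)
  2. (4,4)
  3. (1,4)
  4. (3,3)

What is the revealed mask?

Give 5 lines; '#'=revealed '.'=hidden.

Click 1 (4,1) count=1: revealed 1 new [(4,1)] -> total=1
Click 2 (4,4) count=2: revealed 1 new [(4,4)] -> total=2
Click 3 (1,4) count=0: revealed 9 new [(0,2) (0,3) (0,4) (1,2) (1,3) (1,4) (2,2) (2,3) (2,4)] -> total=11
Click 4 (3,3) count=2: revealed 1 new [(3,3)] -> total=12

Answer: ..###
..###
..###
...#.
.#..#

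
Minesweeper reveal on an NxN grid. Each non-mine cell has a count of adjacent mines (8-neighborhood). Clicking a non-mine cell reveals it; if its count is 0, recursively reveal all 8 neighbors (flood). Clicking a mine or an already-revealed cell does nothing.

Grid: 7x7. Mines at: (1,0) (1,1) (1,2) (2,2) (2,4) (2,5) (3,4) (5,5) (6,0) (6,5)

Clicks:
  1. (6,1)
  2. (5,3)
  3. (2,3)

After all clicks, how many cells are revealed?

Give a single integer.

Click 1 (6,1) count=1: revealed 1 new [(6,1)] -> total=1
Click 2 (5,3) count=0: revealed 19 new [(2,0) (2,1) (3,0) (3,1) (3,2) (3,3) (4,0) (4,1) (4,2) (4,3) (4,4) (5,0) (5,1) (5,2) (5,3) (5,4) (6,2) (6,3) (6,4)] -> total=20
Click 3 (2,3) count=4: revealed 1 new [(2,3)] -> total=21

Answer: 21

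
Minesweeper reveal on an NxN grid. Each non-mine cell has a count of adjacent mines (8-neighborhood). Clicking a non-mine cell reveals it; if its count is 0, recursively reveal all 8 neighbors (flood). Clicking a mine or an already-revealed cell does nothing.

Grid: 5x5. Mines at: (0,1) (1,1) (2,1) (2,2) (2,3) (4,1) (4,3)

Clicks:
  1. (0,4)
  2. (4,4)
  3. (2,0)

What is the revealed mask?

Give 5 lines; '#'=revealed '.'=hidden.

Click 1 (0,4) count=0: revealed 6 new [(0,2) (0,3) (0,4) (1,2) (1,3) (1,4)] -> total=6
Click 2 (4,4) count=1: revealed 1 new [(4,4)] -> total=7
Click 3 (2,0) count=2: revealed 1 new [(2,0)] -> total=8

Answer: ..###
..###
#....
.....
....#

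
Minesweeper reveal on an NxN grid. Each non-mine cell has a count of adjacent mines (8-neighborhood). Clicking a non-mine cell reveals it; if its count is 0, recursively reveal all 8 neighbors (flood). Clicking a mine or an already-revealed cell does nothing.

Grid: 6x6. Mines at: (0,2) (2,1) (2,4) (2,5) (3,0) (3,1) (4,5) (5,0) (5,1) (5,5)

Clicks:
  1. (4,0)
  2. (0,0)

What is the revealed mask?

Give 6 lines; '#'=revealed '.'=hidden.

Click 1 (4,0) count=4: revealed 1 new [(4,0)] -> total=1
Click 2 (0,0) count=0: revealed 4 new [(0,0) (0,1) (1,0) (1,1)] -> total=5

Answer: ##....
##....
......
......
#.....
......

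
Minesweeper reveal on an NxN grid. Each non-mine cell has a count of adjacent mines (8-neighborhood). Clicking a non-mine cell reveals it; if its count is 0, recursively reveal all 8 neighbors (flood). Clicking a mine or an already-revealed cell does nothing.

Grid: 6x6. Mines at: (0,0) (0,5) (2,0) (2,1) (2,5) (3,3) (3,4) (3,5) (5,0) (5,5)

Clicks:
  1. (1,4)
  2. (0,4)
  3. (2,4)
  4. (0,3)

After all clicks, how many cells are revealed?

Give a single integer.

Answer: 11

Derivation:
Click 1 (1,4) count=2: revealed 1 new [(1,4)] -> total=1
Click 2 (0,4) count=1: revealed 1 new [(0,4)] -> total=2
Click 3 (2,4) count=4: revealed 1 new [(2,4)] -> total=3
Click 4 (0,3) count=0: revealed 8 new [(0,1) (0,2) (0,3) (1,1) (1,2) (1,3) (2,2) (2,3)] -> total=11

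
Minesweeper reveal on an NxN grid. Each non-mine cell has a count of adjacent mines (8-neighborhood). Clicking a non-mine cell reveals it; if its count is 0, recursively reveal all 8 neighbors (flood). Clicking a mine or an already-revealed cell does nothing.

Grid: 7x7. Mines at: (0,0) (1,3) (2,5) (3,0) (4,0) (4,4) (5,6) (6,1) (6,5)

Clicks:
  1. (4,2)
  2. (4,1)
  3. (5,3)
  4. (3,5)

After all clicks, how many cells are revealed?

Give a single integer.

Click 1 (4,2) count=0: revealed 12 new [(2,1) (2,2) (2,3) (3,1) (3,2) (3,3) (4,1) (4,2) (4,3) (5,1) (5,2) (5,3)] -> total=12
Click 2 (4,1) count=2: revealed 0 new [(none)] -> total=12
Click 3 (5,3) count=1: revealed 0 new [(none)] -> total=12
Click 4 (3,5) count=2: revealed 1 new [(3,5)] -> total=13

Answer: 13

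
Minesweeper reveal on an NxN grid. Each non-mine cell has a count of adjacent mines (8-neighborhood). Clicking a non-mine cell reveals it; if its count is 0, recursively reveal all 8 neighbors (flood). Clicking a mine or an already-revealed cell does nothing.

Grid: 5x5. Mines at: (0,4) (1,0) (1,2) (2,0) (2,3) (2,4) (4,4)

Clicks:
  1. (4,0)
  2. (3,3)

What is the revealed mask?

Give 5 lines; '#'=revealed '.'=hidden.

Answer: .....
.....
.....
####.
####.

Derivation:
Click 1 (4,0) count=0: revealed 8 new [(3,0) (3,1) (3,2) (3,3) (4,0) (4,1) (4,2) (4,3)] -> total=8
Click 2 (3,3) count=3: revealed 0 new [(none)] -> total=8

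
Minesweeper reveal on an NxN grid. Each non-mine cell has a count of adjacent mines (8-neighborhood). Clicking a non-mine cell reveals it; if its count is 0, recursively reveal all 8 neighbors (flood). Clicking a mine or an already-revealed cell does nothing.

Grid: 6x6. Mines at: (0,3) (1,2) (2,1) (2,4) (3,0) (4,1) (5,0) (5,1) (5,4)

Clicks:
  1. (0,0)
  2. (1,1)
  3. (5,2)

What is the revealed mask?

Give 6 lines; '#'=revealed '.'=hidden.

Click 1 (0,0) count=0: revealed 4 new [(0,0) (0,1) (1,0) (1,1)] -> total=4
Click 2 (1,1) count=2: revealed 0 new [(none)] -> total=4
Click 3 (5,2) count=2: revealed 1 new [(5,2)] -> total=5

Answer: ##....
##....
......
......
......
..#...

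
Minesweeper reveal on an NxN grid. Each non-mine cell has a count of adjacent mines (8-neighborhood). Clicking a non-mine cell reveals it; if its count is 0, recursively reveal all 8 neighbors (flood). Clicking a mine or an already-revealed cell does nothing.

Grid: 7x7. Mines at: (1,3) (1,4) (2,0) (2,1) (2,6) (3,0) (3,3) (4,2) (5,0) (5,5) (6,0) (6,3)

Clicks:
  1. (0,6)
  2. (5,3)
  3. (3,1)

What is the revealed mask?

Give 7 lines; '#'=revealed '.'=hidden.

Click 1 (0,6) count=0: revealed 4 new [(0,5) (0,6) (1,5) (1,6)] -> total=4
Click 2 (5,3) count=2: revealed 1 new [(5,3)] -> total=5
Click 3 (3,1) count=4: revealed 1 new [(3,1)] -> total=6

Answer: .....##
.....##
.......
.#.....
.......
...#...
.......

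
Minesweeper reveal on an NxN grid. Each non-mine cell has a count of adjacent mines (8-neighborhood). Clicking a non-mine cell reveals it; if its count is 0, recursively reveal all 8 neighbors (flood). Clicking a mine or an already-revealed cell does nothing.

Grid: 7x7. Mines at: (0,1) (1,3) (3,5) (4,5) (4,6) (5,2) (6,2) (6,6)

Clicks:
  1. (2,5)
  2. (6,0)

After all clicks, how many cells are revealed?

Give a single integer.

Answer: 23

Derivation:
Click 1 (2,5) count=1: revealed 1 new [(2,5)] -> total=1
Click 2 (6,0) count=0: revealed 22 new [(1,0) (1,1) (1,2) (2,0) (2,1) (2,2) (2,3) (2,4) (3,0) (3,1) (3,2) (3,3) (3,4) (4,0) (4,1) (4,2) (4,3) (4,4) (5,0) (5,1) (6,0) (6,1)] -> total=23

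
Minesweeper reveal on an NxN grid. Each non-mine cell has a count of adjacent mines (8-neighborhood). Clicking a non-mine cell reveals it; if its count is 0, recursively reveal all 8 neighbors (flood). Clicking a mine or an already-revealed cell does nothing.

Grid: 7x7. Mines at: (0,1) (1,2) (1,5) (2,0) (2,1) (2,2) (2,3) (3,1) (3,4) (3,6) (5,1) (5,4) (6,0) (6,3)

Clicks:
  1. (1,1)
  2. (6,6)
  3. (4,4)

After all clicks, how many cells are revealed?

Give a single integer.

Answer: 8

Derivation:
Click 1 (1,1) count=5: revealed 1 new [(1,1)] -> total=1
Click 2 (6,6) count=0: revealed 6 new [(4,5) (4,6) (5,5) (5,6) (6,5) (6,6)] -> total=7
Click 3 (4,4) count=2: revealed 1 new [(4,4)] -> total=8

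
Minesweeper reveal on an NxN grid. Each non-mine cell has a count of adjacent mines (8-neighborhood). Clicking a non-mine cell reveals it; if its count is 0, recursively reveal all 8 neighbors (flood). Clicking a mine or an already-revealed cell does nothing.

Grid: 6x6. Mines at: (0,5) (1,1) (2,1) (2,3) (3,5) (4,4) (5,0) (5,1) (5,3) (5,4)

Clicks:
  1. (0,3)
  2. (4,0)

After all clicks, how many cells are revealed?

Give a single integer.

Answer: 7

Derivation:
Click 1 (0,3) count=0: revealed 6 new [(0,2) (0,3) (0,4) (1,2) (1,3) (1,4)] -> total=6
Click 2 (4,0) count=2: revealed 1 new [(4,0)] -> total=7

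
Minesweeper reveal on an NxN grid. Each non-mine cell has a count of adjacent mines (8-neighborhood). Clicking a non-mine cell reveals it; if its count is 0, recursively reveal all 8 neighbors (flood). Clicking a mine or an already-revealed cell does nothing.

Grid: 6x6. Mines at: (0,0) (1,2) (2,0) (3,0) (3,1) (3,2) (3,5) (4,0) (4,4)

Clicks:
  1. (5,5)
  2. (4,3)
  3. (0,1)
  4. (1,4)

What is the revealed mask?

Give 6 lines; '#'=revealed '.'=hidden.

Click 1 (5,5) count=1: revealed 1 new [(5,5)] -> total=1
Click 2 (4,3) count=2: revealed 1 new [(4,3)] -> total=2
Click 3 (0,1) count=2: revealed 1 new [(0,1)] -> total=3
Click 4 (1,4) count=0: revealed 9 new [(0,3) (0,4) (0,5) (1,3) (1,4) (1,5) (2,3) (2,4) (2,5)] -> total=12

Answer: .#.###
...###
...###
......
...#..
.....#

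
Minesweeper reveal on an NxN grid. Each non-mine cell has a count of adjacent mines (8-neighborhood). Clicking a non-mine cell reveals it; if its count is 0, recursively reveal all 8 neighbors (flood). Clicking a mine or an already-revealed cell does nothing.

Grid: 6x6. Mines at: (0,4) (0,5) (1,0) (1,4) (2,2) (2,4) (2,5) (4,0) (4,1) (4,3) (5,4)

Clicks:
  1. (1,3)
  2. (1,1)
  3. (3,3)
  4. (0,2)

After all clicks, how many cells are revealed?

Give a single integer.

Answer: 7

Derivation:
Click 1 (1,3) count=4: revealed 1 new [(1,3)] -> total=1
Click 2 (1,1) count=2: revealed 1 new [(1,1)] -> total=2
Click 3 (3,3) count=3: revealed 1 new [(3,3)] -> total=3
Click 4 (0,2) count=0: revealed 4 new [(0,1) (0,2) (0,3) (1,2)] -> total=7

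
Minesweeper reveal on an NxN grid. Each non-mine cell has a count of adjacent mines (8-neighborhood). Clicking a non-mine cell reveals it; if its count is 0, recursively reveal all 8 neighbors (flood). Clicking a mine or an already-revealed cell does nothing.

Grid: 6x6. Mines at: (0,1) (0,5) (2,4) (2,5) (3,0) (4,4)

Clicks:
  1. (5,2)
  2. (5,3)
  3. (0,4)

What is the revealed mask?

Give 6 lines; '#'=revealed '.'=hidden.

Click 1 (5,2) count=0: revealed 17 new [(1,1) (1,2) (1,3) (2,1) (2,2) (2,3) (3,1) (3,2) (3,3) (4,0) (4,1) (4,2) (4,3) (5,0) (5,1) (5,2) (5,3)] -> total=17
Click 2 (5,3) count=1: revealed 0 new [(none)] -> total=17
Click 3 (0,4) count=1: revealed 1 new [(0,4)] -> total=18

Answer: ....#.
.###..
.###..
.###..
####..
####..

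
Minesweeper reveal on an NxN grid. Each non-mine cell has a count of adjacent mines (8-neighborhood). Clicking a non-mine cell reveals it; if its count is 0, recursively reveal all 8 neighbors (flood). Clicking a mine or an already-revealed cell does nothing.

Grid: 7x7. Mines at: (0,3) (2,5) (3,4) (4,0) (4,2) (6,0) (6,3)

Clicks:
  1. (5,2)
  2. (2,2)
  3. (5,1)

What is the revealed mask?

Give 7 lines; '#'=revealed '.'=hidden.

Answer: ###....
####...
####...
####...
.......
.##....
.......

Derivation:
Click 1 (5,2) count=2: revealed 1 new [(5,2)] -> total=1
Click 2 (2,2) count=0: revealed 15 new [(0,0) (0,1) (0,2) (1,0) (1,1) (1,2) (1,3) (2,0) (2,1) (2,2) (2,3) (3,0) (3,1) (3,2) (3,3)] -> total=16
Click 3 (5,1) count=3: revealed 1 new [(5,1)] -> total=17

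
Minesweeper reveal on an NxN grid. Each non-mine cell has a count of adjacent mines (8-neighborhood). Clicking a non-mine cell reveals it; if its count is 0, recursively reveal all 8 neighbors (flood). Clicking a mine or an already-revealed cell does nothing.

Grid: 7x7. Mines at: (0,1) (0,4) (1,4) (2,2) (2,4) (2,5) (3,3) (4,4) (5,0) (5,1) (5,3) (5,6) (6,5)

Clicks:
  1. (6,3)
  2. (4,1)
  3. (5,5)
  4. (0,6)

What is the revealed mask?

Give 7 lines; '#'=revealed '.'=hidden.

Answer: .....##
.....##
.......
.......
.#.....
.....#.
...#...

Derivation:
Click 1 (6,3) count=1: revealed 1 new [(6,3)] -> total=1
Click 2 (4,1) count=2: revealed 1 new [(4,1)] -> total=2
Click 3 (5,5) count=3: revealed 1 new [(5,5)] -> total=3
Click 4 (0,6) count=0: revealed 4 new [(0,5) (0,6) (1,5) (1,6)] -> total=7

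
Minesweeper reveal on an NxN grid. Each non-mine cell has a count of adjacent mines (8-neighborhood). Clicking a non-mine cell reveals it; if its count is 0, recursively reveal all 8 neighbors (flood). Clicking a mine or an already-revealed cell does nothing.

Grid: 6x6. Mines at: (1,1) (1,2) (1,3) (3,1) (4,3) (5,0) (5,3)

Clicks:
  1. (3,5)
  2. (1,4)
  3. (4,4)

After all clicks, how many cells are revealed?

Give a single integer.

Answer: 12

Derivation:
Click 1 (3,5) count=0: revealed 12 new [(0,4) (0,5) (1,4) (1,5) (2,4) (2,5) (3,4) (3,5) (4,4) (4,5) (5,4) (5,5)] -> total=12
Click 2 (1,4) count=1: revealed 0 new [(none)] -> total=12
Click 3 (4,4) count=2: revealed 0 new [(none)] -> total=12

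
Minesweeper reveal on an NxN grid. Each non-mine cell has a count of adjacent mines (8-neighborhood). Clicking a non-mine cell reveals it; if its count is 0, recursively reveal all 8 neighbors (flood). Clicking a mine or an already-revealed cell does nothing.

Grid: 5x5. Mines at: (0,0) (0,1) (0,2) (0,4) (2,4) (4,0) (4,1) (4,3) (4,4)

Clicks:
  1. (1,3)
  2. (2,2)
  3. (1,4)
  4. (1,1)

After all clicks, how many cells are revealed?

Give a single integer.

Answer: 13

Derivation:
Click 1 (1,3) count=3: revealed 1 new [(1,3)] -> total=1
Click 2 (2,2) count=0: revealed 11 new [(1,0) (1,1) (1,2) (2,0) (2,1) (2,2) (2,3) (3,0) (3,1) (3,2) (3,3)] -> total=12
Click 3 (1,4) count=2: revealed 1 new [(1,4)] -> total=13
Click 4 (1,1) count=3: revealed 0 new [(none)] -> total=13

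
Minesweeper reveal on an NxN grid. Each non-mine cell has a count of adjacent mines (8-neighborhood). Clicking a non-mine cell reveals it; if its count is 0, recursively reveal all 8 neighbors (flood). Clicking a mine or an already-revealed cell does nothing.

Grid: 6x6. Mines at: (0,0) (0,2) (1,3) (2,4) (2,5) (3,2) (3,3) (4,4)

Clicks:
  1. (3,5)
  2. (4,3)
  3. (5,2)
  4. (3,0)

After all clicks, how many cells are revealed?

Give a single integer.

Click 1 (3,5) count=3: revealed 1 new [(3,5)] -> total=1
Click 2 (4,3) count=3: revealed 1 new [(4,3)] -> total=2
Click 3 (5,2) count=0: revealed 13 new [(1,0) (1,1) (2,0) (2,1) (3,0) (3,1) (4,0) (4,1) (4,2) (5,0) (5,1) (5,2) (5,3)] -> total=15
Click 4 (3,0) count=0: revealed 0 new [(none)] -> total=15

Answer: 15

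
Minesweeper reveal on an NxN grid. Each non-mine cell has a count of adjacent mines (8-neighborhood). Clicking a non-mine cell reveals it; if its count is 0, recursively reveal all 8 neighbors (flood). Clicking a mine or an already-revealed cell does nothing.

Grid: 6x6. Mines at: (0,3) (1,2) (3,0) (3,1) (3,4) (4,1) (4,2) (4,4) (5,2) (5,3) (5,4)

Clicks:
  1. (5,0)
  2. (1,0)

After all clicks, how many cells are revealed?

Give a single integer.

Answer: 7

Derivation:
Click 1 (5,0) count=1: revealed 1 new [(5,0)] -> total=1
Click 2 (1,0) count=0: revealed 6 new [(0,0) (0,1) (1,0) (1,1) (2,0) (2,1)] -> total=7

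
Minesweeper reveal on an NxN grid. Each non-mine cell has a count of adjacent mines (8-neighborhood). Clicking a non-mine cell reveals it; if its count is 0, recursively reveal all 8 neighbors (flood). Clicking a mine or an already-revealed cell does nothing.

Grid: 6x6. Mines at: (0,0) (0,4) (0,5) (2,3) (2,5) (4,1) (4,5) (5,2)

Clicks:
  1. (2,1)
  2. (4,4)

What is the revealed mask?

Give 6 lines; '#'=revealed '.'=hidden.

Click 1 (2,1) count=0: revealed 9 new [(1,0) (1,1) (1,2) (2,0) (2,1) (2,2) (3,0) (3,1) (3,2)] -> total=9
Click 2 (4,4) count=1: revealed 1 new [(4,4)] -> total=10

Answer: ......
###...
###...
###...
....#.
......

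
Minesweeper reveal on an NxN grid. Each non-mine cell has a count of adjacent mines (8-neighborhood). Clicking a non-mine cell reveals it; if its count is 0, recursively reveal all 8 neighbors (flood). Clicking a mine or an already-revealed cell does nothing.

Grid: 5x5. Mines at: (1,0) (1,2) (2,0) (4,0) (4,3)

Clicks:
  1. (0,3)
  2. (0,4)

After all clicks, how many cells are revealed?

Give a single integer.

Answer: 8

Derivation:
Click 1 (0,3) count=1: revealed 1 new [(0,3)] -> total=1
Click 2 (0,4) count=0: revealed 7 new [(0,4) (1,3) (1,4) (2,3) (2,4) (3,3) (3,4)] -> total=8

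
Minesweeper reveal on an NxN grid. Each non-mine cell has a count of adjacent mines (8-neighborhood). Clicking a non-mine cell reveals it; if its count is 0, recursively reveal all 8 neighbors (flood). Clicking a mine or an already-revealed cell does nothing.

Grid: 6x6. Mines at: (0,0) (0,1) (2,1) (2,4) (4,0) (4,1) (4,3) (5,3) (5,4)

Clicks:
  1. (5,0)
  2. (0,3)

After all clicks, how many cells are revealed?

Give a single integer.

Click 1 (5,0) count=2: revealed 1 new [(5,0)] -> total=1
Click 2 (0,3) count=0: revealed 8 new [(0,2) (0,3) (0,4) (0,5) (1,2) (1,3) (1,4) (1,5)] -> total=9

Answer: 9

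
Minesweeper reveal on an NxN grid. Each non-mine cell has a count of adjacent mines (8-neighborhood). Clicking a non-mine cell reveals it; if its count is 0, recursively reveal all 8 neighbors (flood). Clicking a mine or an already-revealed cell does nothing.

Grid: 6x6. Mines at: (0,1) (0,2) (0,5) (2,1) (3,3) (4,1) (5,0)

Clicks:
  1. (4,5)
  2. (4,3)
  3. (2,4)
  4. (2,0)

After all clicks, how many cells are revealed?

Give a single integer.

Click 1 (4,5) count=0: revealed 14 new [(1,4) (1,5) (2,4) (2,5) (3,4) (3,5) (4,2) (4,3) (4,4) (4,5) (5,2) (5,3) (5,4) (5,5)] -> total=14
Click 2 (4,3) count=1: revealed 0 new [(none)] -> total=14
Click 3 (2,4) count=1: revealed 0 new [(none)] -> total=14
Click 4 (2,0) count=1: revealed 1 new [(2,0)] -> total=15

Answer: 15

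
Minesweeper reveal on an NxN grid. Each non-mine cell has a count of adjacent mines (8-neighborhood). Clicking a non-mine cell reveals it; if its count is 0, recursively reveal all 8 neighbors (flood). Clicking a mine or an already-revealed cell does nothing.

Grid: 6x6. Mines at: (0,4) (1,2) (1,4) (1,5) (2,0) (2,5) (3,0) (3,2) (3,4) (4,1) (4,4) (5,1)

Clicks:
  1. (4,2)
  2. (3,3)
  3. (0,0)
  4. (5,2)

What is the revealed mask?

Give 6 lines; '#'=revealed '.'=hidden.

Click 1 (4,2) count=3: revealed 1 new [(4,2)] -> total=1
Click 2 (3,3) count=3: revealed 1 new [(3,3)] -> total=2
Click 3 (0,0) count=0: revealed 4 new [(0,0) (0,1) (1,0) (1,1)] -> total=6
Click 4 (5,2) count=2: revealed 1 new [(5,2)] -> total=7

Answer: ##....
##....
......
...#..
..#...
..#...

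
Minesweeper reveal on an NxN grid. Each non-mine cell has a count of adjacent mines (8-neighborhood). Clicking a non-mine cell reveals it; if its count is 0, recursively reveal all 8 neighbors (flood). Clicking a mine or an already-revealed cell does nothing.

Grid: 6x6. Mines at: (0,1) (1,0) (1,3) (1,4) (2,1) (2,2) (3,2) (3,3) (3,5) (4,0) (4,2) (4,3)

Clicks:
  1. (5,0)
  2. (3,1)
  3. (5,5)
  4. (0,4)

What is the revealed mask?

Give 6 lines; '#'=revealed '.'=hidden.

Answer: ....#.
......
......
.#....
....##
#...##

Derivation:
Click 1 (5,0) count=1: revealed 1 new [(5,0)] -> total=1
Click 2 (3,1) count=5: revealed 1 new [(3,1)] -> total=2
Click 3 (5,5) count=0: revealed 4 new [(4,4) (4,5) (5,4) (5,5)] -> total=6
Click 4 (0,4) count=2: revealed 1 new [(0,4)] -> total=7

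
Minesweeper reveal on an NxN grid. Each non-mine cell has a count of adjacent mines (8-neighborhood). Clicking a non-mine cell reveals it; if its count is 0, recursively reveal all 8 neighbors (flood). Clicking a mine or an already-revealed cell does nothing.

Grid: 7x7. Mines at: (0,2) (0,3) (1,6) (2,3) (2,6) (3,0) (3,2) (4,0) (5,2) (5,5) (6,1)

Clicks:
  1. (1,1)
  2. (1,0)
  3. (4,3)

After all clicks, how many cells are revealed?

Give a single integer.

Answer: 7

Derivation:
Click 1 (1,1) count=1: revealed 1 new [(1,1)] -> total=1
Click 2 (1,0) count=0: revealed 5 new [(0,0) (0,1) (1,0) (2,0) (2,1)] -> total=6
Click 3 (4,3) count=2: revealed 1 new [(4,3)] -> total=7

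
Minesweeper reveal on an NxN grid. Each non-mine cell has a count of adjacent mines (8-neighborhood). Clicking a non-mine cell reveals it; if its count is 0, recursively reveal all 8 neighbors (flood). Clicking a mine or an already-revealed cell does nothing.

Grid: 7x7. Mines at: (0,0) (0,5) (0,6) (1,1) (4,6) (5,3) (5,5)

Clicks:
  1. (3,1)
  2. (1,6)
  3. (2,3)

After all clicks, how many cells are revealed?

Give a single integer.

Answer: 34

Derivation:
Click 1 (3,1) count=0: revealed 34 new [(0,2) (0,3) (0,4) (1,2) (1,3) (1,4) (1,5) (1,6) (2,0) (2,1) (2,2) (2,3) (2,4) (2,5) (2,6) (3,0) (3,1) (3,2) (3,3) (3,4) (3,5) (3,6) (4,0) (4,1) (4,2) (4,3) (4,4) (4,5) (5,0) (5,1) (5,2) (6,0) (6,1) (6,2)] -> total=34
Click 2 (1,6) count=2: revealed 0 new [(none)] -> total=34
Click 3 (2,3) count=0: revealed 0 new [(none)] -> total=34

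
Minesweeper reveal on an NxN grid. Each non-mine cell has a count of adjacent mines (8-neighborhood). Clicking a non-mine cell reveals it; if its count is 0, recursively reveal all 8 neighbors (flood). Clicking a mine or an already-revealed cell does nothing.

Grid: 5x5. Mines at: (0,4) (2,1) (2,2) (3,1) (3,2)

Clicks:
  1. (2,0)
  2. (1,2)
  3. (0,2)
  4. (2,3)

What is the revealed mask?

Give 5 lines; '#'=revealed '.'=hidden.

Answer: ####.
####.
#..#.
.....
.....

Derivation:
Click 1 (2,0) count=2: revealed 1 new [(2,0)] -> total=1
Click 2 (1,2) count=2: revealed 1 new [(1,2)] -> total=2
Click 3 (0,2) count=0: revealed 7 new [(0,0) (0,1) (0,2) (0,3) (1,0) (1,1) (1,3)] -> total=9
Click 4 (2,3) count=2: revealed 1 new [(2,3)] -> total=10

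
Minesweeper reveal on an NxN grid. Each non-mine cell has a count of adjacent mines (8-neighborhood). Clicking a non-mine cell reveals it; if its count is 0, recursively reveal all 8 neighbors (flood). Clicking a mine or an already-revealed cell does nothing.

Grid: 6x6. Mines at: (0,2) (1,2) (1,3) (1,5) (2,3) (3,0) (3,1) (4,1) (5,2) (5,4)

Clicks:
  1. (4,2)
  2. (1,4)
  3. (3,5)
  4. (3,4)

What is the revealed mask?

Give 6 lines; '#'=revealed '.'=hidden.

Click 1 (4,2) count=3: revealed 1 new [(4,2)] -> total=1
Click 2 (1,4) count=3: revealed 1 new [(1,4)] -> total=2
Click 3 (3,5) count=0: revealed 6 new [(2,4) (2,5) (3,4) (3,5) (4,4) (4,5)] -> total=8
Click 4 (3,4) count=1: revealed 0 new [(none)] -> total=8

Answer: ......
....#.
....##
....##
..#.##
......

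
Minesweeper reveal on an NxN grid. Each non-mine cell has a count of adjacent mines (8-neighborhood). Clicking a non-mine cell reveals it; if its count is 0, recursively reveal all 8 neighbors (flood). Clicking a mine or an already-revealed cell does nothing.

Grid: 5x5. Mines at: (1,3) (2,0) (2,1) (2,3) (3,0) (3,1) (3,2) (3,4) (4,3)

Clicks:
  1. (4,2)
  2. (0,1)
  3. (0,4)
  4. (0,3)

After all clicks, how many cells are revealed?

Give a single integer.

Answer: 9

Derivation:
Click 1 (4,2) count=3: revealed 1 new [(4,2)] -> total=1
Click 2 (0,1) count=0: revealed 6 new [(0,0) (0,1) (0,2) (1,0) (1,1) (1,2)] -> total=7
Click 3 (0,4) count=1: revealed 1 new [(0,4)] -> total=8
Click 4 (0,3) count=1: revealed 1 new [(0,3)] -> total=9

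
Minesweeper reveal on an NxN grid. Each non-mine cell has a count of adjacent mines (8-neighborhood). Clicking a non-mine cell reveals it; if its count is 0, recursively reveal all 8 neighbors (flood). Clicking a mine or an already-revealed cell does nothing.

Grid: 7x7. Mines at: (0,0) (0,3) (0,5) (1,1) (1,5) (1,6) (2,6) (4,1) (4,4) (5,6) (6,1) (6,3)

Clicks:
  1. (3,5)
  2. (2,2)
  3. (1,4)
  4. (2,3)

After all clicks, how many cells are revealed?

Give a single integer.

Answer: 10

Derivation:
Click 1 (3,5) count=2: revealed 1 new [(3,5)] -> total=1
Click 2 (2,2) count=1: revealed 1 new [(2,2)] -> total=2
Click 3 (1,4) count=3: revealed 1 new [(1,4)] -> total=3
Click 4 (2,3) count=0: revealed 7 new [(1,2) (1,3) (2,3) (2,4) (3,2) (3,3) (3,4)] -> total=10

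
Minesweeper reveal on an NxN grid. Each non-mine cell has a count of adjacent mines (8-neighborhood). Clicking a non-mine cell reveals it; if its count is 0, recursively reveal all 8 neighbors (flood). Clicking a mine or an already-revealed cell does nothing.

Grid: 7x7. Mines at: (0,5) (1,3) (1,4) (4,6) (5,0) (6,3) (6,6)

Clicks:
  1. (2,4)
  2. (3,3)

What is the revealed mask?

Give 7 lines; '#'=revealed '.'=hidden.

Answer: ###....
###....
######.
######.
######.
.#####.
.......

Derivation:
Click 1 (2,4) count=2: revealed 1 new [(2,4)] -> total=1
Click 2 (3,3) count=0: revealed 28 new [(0,0) (0,1) (0,2) (1,0) (1,1) (1,2) (2,0) (2,1) (2,2) (2,3) (2,5) (3,0) (3,1) (3,2) (3,3) (3,4) (3,5) (4,0) (4,1) (4,2) (4,3) (4,4) (4,5) (5,1) (5,2) (5,3) (5,4) (5,5)] -> total=29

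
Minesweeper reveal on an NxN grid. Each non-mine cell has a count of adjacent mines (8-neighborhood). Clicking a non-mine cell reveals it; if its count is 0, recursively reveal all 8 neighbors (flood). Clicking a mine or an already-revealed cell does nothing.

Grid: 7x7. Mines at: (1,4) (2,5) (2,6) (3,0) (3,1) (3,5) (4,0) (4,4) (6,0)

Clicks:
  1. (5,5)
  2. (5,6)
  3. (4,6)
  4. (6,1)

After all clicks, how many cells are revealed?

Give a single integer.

Answer: 17

Derivation:
Click 1 (5,5) count=1: revealed 1 new [(5,5)] -> total=1
Click 2 (5,6) count=0: revealed 16 new [(4,1) (4,2) (4,3) (4,5) (4,6) (5,1) (5,2) (5,3) (5,4) (5,6) (6,1) (6,2) (6,3) (6,4) (6,5) (6,6)] -> total=17
Click 3 (4,6) count=1: revealed 0 new [(none)] -> total=17
Click 4 (6,1) count=1: revealed 0 new [(none)] -> total=17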